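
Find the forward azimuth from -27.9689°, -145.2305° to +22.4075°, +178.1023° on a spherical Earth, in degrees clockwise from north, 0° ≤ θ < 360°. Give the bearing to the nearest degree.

Δλ = 178.1023 − -145.2305 = 323.3328°; wrapped into (−180°, 180°]: -36.6672°.
θ = atan2( sin Δλ · cos φ₂ , cos φ₁ · sin φ₂ − sin φ₁ · cos φ₂ · cos Δλ )
  = atan2(-0.55208, 0.68445) = -38.890° → normalised to [0°, 360°): 321.110°.

321°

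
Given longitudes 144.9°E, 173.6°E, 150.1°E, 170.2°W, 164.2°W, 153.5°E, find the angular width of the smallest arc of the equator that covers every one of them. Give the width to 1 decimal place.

Sort the longitudes: -170.2°, -164.2°, +144.9°, +150.1°, +153.5°, +173.6°.
Eastward gaps between consecutive values (wrapping around): 6.0°, 309.1°, 5.2°, 3.4°, 20.1°, 16.2°.
Largest gap = 309.1° ⇒ minimal covering band is its complement: 360° − 309.1° = 50.9°.
Band runs from +144.9° eastward to -164.2°, crossing the antimeridian.

50.9°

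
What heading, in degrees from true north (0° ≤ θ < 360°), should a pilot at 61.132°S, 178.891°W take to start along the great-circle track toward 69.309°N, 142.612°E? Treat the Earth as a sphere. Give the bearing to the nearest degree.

Δλ = 142.612 − -178.891 = 321.503°; wrapped into (−180°, 180°]: -38.497°.
θ = atan2( sin Δλ · cos φ₂ , cos φ₁ · sin φ₂ − sin φ₁ · cos φ₂ · cos Δλ )
  = atan2(-0.21994, 0.69382) = -17.588° → normalised to [0°, 360°): 342.412°.

342°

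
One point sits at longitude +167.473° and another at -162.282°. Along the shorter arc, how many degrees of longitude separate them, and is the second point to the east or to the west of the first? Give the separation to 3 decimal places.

30.245° east

Raw difference: -162.282 − 167.473 = -329.755°.
Normalise into (−180°, 180°]: -329.755° + 360° = 30.245°.
Positive ⇒ the second point lies to the east; separation 30.245°.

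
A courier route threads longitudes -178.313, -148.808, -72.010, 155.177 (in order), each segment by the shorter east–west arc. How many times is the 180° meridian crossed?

1

Leg 1: -178.313° → -148.808°, shortest Δλ = 29.505° (east) — does not cross 180°.
Leg 2: -148.808° → -72.010°, shortest Δλ = 76.798° (east) — does not cross 180°.
Leg 3: -72.010° → +155.177°, shortest Δλ = -132.813° (west) — crosses 180°.
Total crossings: 1.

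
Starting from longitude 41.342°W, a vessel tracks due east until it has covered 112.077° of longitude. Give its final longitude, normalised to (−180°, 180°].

70.735°E

Start at -41.342°; shift +112.077° → +70.735°.
+70.735° already lies in (−180°, 180°].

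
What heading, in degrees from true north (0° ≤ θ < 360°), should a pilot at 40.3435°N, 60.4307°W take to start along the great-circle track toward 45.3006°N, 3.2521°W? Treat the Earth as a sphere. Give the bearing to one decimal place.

63.5°

Δλ = -3.2521 − -60.4307 = 57.1786°.
θ = atan2( sin Δλ · cos φ₂ , cos φ₁ · sin φ₂ − sin φ₁ · cos φ₂ · cos Δλ )
  = atan2(0.59110, 0.29495) = 63.482° → normalised to [0°, 360°): 63.482°.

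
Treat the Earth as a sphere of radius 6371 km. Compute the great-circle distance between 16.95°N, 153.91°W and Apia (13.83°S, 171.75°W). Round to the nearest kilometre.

Δλ = -171.75 − -153.91 = -17.84°.
Δφ = -13.83 − 16.95 = -30.78°.
a = sin²(Δφ/2) + cos φ₁ · cos φ₂ · sin²(Δλ/2) = 0.092762.
c = 2·atan2(√a, √(1−a)) = 0.61897 rad → d = 6371·c ≈ 3943.46 km.

3943 km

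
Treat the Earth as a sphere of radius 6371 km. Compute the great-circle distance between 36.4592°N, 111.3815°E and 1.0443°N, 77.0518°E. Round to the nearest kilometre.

Δλ = 77.0518 − 111.3815 = -34.3297°.
Δφ = 1.0443 − 36.4592 = -35.4149°.
a = sin²(Δφ/2) + cos φ₁ · cos φ₂ · sin²(Δλ/2) = 0.162550.
c = 2·atan2(√a, √(1−a)) = 0.82997 rad → d = 6371·c ≈ 5287.72 km.

5288 km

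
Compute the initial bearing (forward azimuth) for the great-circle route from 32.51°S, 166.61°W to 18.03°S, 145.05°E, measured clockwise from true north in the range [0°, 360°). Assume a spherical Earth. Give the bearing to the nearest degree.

Δλ = 145.05 − -166.61 = 311.66°; wrapped into (−180°, 180°]: -48.34°.
θ = atan2( sin Δλ · cos φ₂ , cos φ₁ · sin φ₂ − sin φ₁ · cos φ₂ · cos Δλ )
  = atan2(-0.71042, 0.07869) = -83.679° → normalised to [0°, 360°): 276.321°.

276°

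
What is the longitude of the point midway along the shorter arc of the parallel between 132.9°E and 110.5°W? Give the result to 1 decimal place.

Signed shortest Δλ from +132.9° to -110.5° is +116.6°.
Midpoint longitude = +132.9° + (+116.6°)/2 = +132.9° + 58.3° = +191.2°.
Normalise into (−180°, 180°]: -168.8°.
(The naïve average (+132.9 + -110.5)/2 = 11.2° is on the wrong side of the globe.)

168.8°W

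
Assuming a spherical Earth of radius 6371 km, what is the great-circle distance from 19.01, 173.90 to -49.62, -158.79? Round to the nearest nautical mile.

4369 nmi

Δλ = -158.79 − 173.90 = -332.69°; wrapped into (−180°, 180°]: 27.31°.
Δφ = -49.62 − 19.01 = -68.63°.
a = sin²(Δφ/2) + cos φ₁ · cos φ₂ · sin²(Δλ/2) = 0.351942.
c = 2·atan2(√a, √(1−a)) = 1.27017 rad → d = 6371·c ≈ 8092.27 km ≈ 4369.48 nmi.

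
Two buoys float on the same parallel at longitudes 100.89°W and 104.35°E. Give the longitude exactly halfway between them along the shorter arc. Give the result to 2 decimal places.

Signed shortest Δλ from -100.89° to +104.35° is -154.76°.
Midpoint longitude = -100.89° + (-154.76°)/2 = -100.89° − 77.38° = -178.27°.
(The naïve average (-100.89 + +104.35)/2 = 1.73° is on the wrong side of the globe.)

178.27°W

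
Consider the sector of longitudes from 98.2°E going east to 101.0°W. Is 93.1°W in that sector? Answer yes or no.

Band width going east from +98.2° to -101.0°: ((-101.0 − 98.2) mod 360) = 160.8°.
Offset of -93.1° east of the west edge: ((-93.1 − 98.2) mod 360) = 168.7°.
168.7° > 160.8° ⇒ outside.

No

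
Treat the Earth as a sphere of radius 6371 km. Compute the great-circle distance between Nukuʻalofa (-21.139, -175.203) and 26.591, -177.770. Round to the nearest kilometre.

5315 km

Δλ = -177.770 − -175.203 = -2.567°.
Δφ = 26.591 − -21.139 = 47.730°.
a = sin²(Δφ/2) + cos φ₁ · cos φ₂ · sin²(Δλ/2) = 0.164106.
c = 2·atan2(√a, √(1−a)) = 0.83418 rad → d = 6371·c ≈ 5314.54 km.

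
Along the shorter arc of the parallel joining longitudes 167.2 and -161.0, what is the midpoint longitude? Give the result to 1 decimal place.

Signed shortest Δλ from +167.2° to -161.0° is +31.8°.
Midpoint longitude = +167.2° + (+31.8°)/2 = +167.2° + 15.9° = +183.1°.
Normalise into (−180°, 180°]: -176.9°.
(The naïve average (+167.2 + -161.0)/2 = 3.1° is on the wrong side of the globe.)

-176.9°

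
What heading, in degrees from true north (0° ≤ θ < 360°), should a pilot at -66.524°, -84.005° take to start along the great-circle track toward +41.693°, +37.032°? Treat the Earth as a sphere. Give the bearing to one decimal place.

97.8°

Δλ = 37.032 − -84.005 = 121.037°.
θ = atan2( sin Δλ · cos φ₂ , cos φ₁ · sin φ₂ − sin φ₁ · cos φ₂ · cos Δλ )
  = atan2(0.63982, -0.08817) = 97.846° → normalised to [0°, 360°): 97.846°.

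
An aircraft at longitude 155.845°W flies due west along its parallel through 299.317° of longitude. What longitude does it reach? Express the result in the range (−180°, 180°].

Start at -155.845°; shift −299.317° → -455.162°.
-455.162° lies outside (−180°, 180°]; add 360° → -95.162°.

95.162°W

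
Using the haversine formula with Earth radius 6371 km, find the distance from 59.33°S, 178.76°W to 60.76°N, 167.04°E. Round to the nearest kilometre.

Δλ = 167.04 − -178.76 = 345.80°; wrapped into (−180°, 180°]: -14.20°.
Δφ = 60.76 − -59.33 = 120.09°.
a = sin²(Δφ/2) + cos φ₁ · cos φ₂ · sin²(Δλ/2) = 0.754486.
c = 2·atan2(√a, √(1−a)) = 2.10479 rad → d = 6371·c ≈ 13409.60 km.

13410 km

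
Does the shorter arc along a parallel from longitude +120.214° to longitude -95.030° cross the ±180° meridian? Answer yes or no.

Naïve |-95.030 − 120.214| = 215.244° > 180°, so the shorter arc goes the other way round — across 180°.
Signed shortest Δλ = ((-95.030 − 120.214 + 180) mod 360) − 180 = 144.756°.
Going east by 144.756° from +120.214° passes through 180° before reaching -95.030°.

Yes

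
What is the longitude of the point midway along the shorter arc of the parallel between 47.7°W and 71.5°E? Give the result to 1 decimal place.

11.9°E

Signed shortest Δλ from -47.7° to +71.5° is +119.2°.
Midpoint longitude = -47.7° + (+119.2°)/2 = -47.7° + 59.6° = +11.9°.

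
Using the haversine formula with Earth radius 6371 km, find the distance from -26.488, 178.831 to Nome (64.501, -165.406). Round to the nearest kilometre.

Δλ = -165.406 − 178.831 = -344.237°; wrapped into (−180°, 180°]: 15.763°.
Δφ = 64.501 − -26.488 = 90.989°.
a = sin²(Δφ/2) + cos φ₁ · cos φ₂ · sin²(Δλ/2) = 0.515875.
c = 2·atan2(√a, √(1−a)) = 1.60255 rad → d = 6371·c ≈ 10209.86 km.

10210 km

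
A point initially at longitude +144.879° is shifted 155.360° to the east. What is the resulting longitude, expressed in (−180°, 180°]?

-59.761°

Start at +144.879°; shift +155.360° → +300.239°.
+300.239° lies outside (−180°, 180°]; subtract 360° → -59.761°.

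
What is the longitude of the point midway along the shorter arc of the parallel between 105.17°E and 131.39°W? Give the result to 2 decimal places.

Signed shortest Δλ from +105.17° to -131.39° is +123.44°.
Midpoint longitude = +105.17° + (+123.44°)/2 = +105.17° + 61.72° = +166.89°.
(The naïve average (+105.17 + -131.39)/2 = -13.11° is on the wrong side of the globe.)

166.89°E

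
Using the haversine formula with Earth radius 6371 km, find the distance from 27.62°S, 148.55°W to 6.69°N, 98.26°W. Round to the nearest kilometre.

6611 km

Δλ = -98.26 − -148.55 = 50.29°.
Δφ = 6.69 − -27.62 = 34.31°.
a = sin²(Δφ/2) + cos φ₁ · cos φ₂ · sin²(Δλ/2) = 0.245885.
c = 2·atan2(√a, √(1−a)) = 1.03767 rad → d = 6371·c ≈ 6610.98 km.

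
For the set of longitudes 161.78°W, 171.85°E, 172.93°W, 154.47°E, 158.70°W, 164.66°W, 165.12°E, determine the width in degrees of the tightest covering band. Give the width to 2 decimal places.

Sort the longitudes: -172.93°, -164.66°, -161.78°, -158.70°, +154.47°, +165.12°, +171.85°.
Eastward gaps between consecutive values (wrapping around): 8.27°, 2.88°, 3.08°, 313.17°, 10.65°, 6.73°, 15.22°.
Largest gap = 313.17° ⇒ minimal covering band is its complement: 360° − 313.17° = 46.83°.
Band runs from +154.47° eastward to -158.70°, crossing the antimeridian.

46.83°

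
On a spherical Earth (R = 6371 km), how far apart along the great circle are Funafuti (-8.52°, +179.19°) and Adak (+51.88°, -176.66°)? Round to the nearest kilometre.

6728 km

Δλ = -176.66 − 179.19 = -355.85°; wrapped into (−180°, 180°]: 4.15°.
Δφ = 51.88 − -8.52 = 60.40°.
a = sin²(Δφ/2) + cos φ₁ · cos φ₂ · sin²(Δλ/2) = 0.253829.
c = 2·atan2(√a, √(1−a)) = 1.05602 rad → d = 6371·c ≈ 6727.90 km.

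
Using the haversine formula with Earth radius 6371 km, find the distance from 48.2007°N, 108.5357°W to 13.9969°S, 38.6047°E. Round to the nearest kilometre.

Δλ = 38.6047 − -108.5357 = 147.1404°.
Δφ = -13.9969 − 48.2007 = -62.1976°.
a = sin²(Δφ/2) + cos φ₁ · cos φ₂ · sin²(Δλ/2) = 0.861784.
c = 2·atan2(√a, √(1−a)) = 2.37975 rad → d = 6371·c ≈ 15161.41 km.

15161 km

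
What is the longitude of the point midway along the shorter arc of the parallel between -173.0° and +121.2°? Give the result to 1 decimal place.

+154.1°

Signed shortest Δλ from -173.0° to +121.2° is -65.8°.
Midpoint longitude = -173.0° + (-65.8°)/2 = -173.0° − 32.9° = -205.9°.
Normalise into (−180°, 180°]: +154.1°.
(The naïve average (-173.0 + +121.2)/2 = -25.9° is on the wrong side of the globe.)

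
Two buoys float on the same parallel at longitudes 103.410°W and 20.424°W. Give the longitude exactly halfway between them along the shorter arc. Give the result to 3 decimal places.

Signed shortest Δλ from -103.410° to -20.424° is +82.986°.
Midpoint longitude = -103.410° + (+82.986°)/2 = -103.410° + 41.493° = -61.917°.

61.917°W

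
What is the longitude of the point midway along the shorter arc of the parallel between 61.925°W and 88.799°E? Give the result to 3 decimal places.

Signed shortest Δλ from -61.925° to +88.799° is +150.724°.
Midpoint longitude = -61.925° + (+150.724°)/2 = -61.925° + 75.362° = +13.437°.

13.437°E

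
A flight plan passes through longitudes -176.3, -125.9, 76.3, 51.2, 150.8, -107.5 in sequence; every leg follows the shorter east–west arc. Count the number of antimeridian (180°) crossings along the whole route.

Leg 1: -176.3° → -125.9°, shortest Δλ = 50.4° (east) — does not cross 180°.
Leg 2: -125.9° → +76.3°, shortest Δλ = -157.8° (west) — crosses 180°.
Leg 3: +76.3° → +51.2°, shortest Δλ = -25.1° (west) — does not cross 180°.
Leg 4: +51.2° → +150.8°, shortest Δλ = 99.6° (east) — does not cross 180°.
Leg 5: +150.8° → -107.5°, shortest Δλ = 101.7° (east) — crosses 180°.
Total crossings: 2.

2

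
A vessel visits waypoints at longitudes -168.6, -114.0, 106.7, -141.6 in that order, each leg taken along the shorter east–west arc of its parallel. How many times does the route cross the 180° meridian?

2

Leg 1: -168.6° → -114.0°, shortest Δλ = 54.6° (east) — does not cross 180°.
Leg 2: -114.0° → +106.7°, shortest Δλ = -139.3° (west) — crosses 180°.
Leg 3: +106.7° → -141.6°, shortest Δλ = 111.7° (east) — crosses 180°.
Total crossings: 2.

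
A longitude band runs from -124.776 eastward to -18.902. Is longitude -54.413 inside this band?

Yes

Band width going east from -124.776° to -18.902°: ((-18.902 − -124.776) mod 360) = 105.874°.
Offset of -54.413° east of the west edge: ((-54.413 − -124.776) mod 360) = 70.363°.
70.363° ≤ 105.874° ⇒ inside.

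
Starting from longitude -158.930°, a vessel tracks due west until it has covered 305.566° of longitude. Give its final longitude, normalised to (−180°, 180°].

Start at -158.930°; shift −305.566° → -464.496°.
-464.496° lies outside (−180°, 180°]; add 360° → -104.496°.

-104.496°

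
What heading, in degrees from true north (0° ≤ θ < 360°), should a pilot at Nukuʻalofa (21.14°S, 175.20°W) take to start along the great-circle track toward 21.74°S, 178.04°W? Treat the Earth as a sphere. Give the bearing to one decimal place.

256.7°

Δλ = -178.04 − -175.20 = -2.84°.
θ = atan2( sin Δλ · cos φ₂ , cos φ₁ · sin φ₂ − sin φ₁ · cos φ₂ · cos Δλ )
  = atan2(-0.04602, -0.01088) = -103.305° → normalised to [0°, 360°): 256.695°.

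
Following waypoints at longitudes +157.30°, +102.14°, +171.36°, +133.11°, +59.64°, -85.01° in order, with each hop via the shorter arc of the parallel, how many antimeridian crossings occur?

0

Leg 1: +157.30° → +102.14°, shortest Δλ = -55.16° (west) — does not cross 180°.
Leg 2: +102.14° → +171.36°, shortest Δλ = 69.22° (east) — does not cross 180°.
Leg 3: +171.36° → +133.11°, shortest Δλ = -38.25° (west) — does not cross 180°.
Leg 4: +133.11° → +59.64°, shortest Δλ = -73.47° (west) — does not cross 180°.
Leg 5: +59.64° → -85.01°, shortest Δλ = -144.65° (west) — does not cross 180°.
Total crossings: 0.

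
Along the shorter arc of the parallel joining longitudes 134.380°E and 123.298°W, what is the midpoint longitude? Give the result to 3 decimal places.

174.459°W

Signed shortest Δλ from +134.380° to -123.298° is +102.322°.
Midpoint longitude = +134.380° + (+102.322°)/2 = +134.380° + 51.161° = +185.541°.
Normalise into (−180°, 180°]: -174.459°.
(The naïve average (+134.380 + -123.298)/2 = 5.541° is on the wrong side of the globe.)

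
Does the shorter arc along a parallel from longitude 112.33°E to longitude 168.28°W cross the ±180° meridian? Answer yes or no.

Yes

Naïve |-168.28 − 112.33| = 280.61° > 180°, so the shorter arc goes the other way round — across 180°.
Signed shortest Δλ = ((-168.28 − 112.33 + 180) mod 360) − 180 = 79.39°.
Going east by 79.39° from +112.33° passes through 180° before reaching -168.28°.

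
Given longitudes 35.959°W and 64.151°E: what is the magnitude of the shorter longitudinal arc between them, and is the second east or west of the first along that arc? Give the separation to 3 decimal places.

100.110° east

Raw difference: 64.151 − -35.959 = 100.11°.
Normalise into (−180°, 180°]: 100.11° stays 100.11°.
Positive ⇒ the second point lies to the east; separation 100.110°.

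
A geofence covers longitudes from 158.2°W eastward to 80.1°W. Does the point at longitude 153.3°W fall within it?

Band width going east from -158.2° to -80.1°: ((-80.1 − -158.2) mod 360) = 78.1°.
Offset of -153.3° east of the west edge: ((-153.3 − -158.2) mod 360) = 4.9°.
4.9° ≤ 78.1° ⇒ inside.

Yes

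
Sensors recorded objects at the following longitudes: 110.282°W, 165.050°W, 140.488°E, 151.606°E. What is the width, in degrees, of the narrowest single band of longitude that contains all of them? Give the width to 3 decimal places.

Sort the longitudes: -165.050°, -110.282°, +140.488°, +151.606°.
Eastward gaps between consecutive values (wrapping around): 54.768°, 250.770°, 11.118°, 43.344°.
Largest gap = 250.770° ⇒ minimal covering band is its complement: 360° − 250.770° = 109.230°.
Band runs from +140.488° eastward to -110.282°, crossing the antimeridian.

109.230°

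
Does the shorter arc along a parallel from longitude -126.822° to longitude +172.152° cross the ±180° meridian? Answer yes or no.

Yes

Naïve |172.152 − -126.822| = 298.974° > 180°, so the shorter arc goes the other way round — across 180°.
Signed shortest Δλ = ((172.152 − -126.822 + 180) mod 360) − 180 = -61.026°.
Going west by 61.026° from -126.822° passes through 180° before reaching +172.152°.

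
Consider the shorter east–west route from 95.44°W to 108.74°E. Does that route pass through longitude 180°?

Yes

Naïve |108.74 − -95.44| = 204.18° > 180°, so the shorter arc goes the other way round — across 180°.
Signed shortest Δλ = ((108.74 − -95.44 + 180) mod 360) − 180 = -155.82°.
Going west by 155.82° from -95.44° passes through 180° before reaching +108.74°.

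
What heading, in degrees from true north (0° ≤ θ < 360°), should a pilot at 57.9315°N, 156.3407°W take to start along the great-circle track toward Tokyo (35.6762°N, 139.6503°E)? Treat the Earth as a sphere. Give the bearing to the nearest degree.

271°

Δλ = 139.6503 − -156.3407 = 295.9910°; wrapped into (−180°, 180°]: -64.0090°.
θ = atan2( sin Δλ · cos φ₂ , cos φ₁ · sin φ₂ − sin φ₁ · cos φ₂ · cos Δλ )
  = atan2(-0.73017, 0.00797) = -89.374° → normalised to [0°, 360°): 270.626°.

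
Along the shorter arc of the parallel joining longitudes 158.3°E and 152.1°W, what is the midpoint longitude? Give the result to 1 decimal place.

Signed shortest Δλ from +158.3° to -152.1° is +49.6°.
Midpoint longitude = +158.3° + (+49.6°)/2 = +158.3° + 24.8° = +183.1°.
Normalise into (−180°, 180°]: -176.9°.
(The naïve average (+158.3 + -152.1)/2 = 3.1° is on the wrong side of the globe.)

176.9°W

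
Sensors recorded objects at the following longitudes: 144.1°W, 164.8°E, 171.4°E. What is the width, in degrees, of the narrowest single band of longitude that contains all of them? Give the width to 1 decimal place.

Sort the longitudes: -144.1°, +164.8°, +171.4°.
Eastward gaps between consecutive values (wrapping around): 308.9°, 6.6°, 44.5°.
Largest gap = 308.9° ⇒ minimal covering band is its complement: 360° − 308.9° = 51.1°.
Band runs from +164.8° eastward to -144.1°, crossing the antimeridian.

51.1°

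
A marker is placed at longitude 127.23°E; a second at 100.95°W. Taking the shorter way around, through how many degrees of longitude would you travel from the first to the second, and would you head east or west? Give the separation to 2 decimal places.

131.82° east

Raw difference: -100.95 − 127.23 = -228.18°.
Normalise into (−180°, 180°]: -228.18° + 360° = 131.82°.
Positive ⇒ the second point lies to the east; separation 131.82°.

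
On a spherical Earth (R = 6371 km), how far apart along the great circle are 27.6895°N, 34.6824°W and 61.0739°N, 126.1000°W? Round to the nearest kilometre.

Δλ = -126.1000 − -34.6824 = -91.4176°.
Δφ = 61.0739 − 27.6895 = 33.3844°.
a = sin²(Δφ/2) + cos φ₁ · cos φ₂ · sin²(Δλ/2) = 0.301944.
c = 2·atan2(√a, √(1−a)) = 1.16352 rad → d = 6371·c ≈ 7412.77 km.

7413 km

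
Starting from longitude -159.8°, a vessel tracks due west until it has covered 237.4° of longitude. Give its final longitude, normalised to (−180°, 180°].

Start at -159.8°; shift −237.4° → -397.2°.
-397.2° lies outside (−180°, 180°]; add 360° → -37.2°.

-37.2°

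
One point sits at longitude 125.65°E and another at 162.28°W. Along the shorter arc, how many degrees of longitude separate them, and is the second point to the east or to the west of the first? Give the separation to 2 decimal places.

72.07° east

Raw difference: -162.28 − 125.65 = -287.93°.
Normalise into (−180°, 180°]: -287.93° + 360° = 72.07°.
Positive ⇒ the second point lies to the east; separation 72.07°.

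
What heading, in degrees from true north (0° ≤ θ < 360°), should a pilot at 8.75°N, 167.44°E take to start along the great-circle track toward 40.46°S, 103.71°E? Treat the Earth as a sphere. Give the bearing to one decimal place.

224.6°

Δλ = 103.71 − 167.44 = -63.73°.
θ = atan2( sin Δλ · cos φ₂ , cos φ₁ · sin φ₂ − sin φ₁ · cos φ₂ · cos Δλ )
  = atan2(-0.68228, -0.69259) = -135.430° → normalised to [0°, 360°): 224.570°.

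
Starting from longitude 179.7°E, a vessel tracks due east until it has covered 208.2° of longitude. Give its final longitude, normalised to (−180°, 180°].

27.9°E

Start at +179.7°; shift +208.2° → +387.9°.
+387.9° lies outside (−180°, 180°]; subtract 360° → +27.9°.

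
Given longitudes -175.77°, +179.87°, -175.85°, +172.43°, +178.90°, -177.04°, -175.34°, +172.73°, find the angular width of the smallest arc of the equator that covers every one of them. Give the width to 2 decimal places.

12.23°

Sort the longitudes: -177.04°, -175.85°, -175.77°, -175.34°, +172.43°, +172.73°, +178.90°, +179.87°.
Eastward gaps between consecutive values (wrapping around): 1.19°, 0.08°, 0.43°, 347.77°, 0.30°, 6.17°, 0.97°, 3.09°.
Largest gap = 347.77° ⇒ minimal covering band is its complement: 360° − 347.77° = 12.23°.
Band runs from +172.43° eastward to -175.34°, crossing the antimeridian.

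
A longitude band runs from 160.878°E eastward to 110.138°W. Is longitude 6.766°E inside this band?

No

Band width going east from +160.878° to -110.138°: ((-110.138 − 160.878) mod 360) = 88.984°.
Offset of +6.766° east of the west edge: ((6.766 − 160.878) mod 360) = 205.888°.
205.888° > 88.984° ⇒ outside.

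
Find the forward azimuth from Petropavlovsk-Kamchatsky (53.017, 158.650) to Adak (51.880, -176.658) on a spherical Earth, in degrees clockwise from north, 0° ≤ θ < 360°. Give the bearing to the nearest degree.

Δλ = -176.658 − 158.650 = -335.308°; wrapped into (−180°, 180°]: 24.692°.
θ = atan2( sin Δλ · cos φ₂ , cos φ₁ · sin φ₂ − sin φ₁ · cos φ₂ · cos Δλ )
  = atan2(0.25788, 0.02524) = 84.409° → normalised to [0°, 360°): 84.409°.

84°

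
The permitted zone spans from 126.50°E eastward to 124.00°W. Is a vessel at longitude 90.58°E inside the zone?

No

Band width going east from +126.50° to -124.00°: ((-124.00 − 126.50) mod 360) = 109.50°.
Offset of +90.58° east of the west edge: ((90.58 − 126.50) mod 360) = 324.08°.
324.08° > 109.50° ⇒ outside.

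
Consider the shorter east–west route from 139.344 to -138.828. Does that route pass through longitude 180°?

Yes

Naïve |-138.828 − 139.344| = 278.172° > 180°, so the shorter arc goes the other way round — across 180°.
Signed shortest Δλ = ((-138.828 − 139.344 + 180) mod 360) − 180 = 81.828°.
Going east by 81.828° from +139.344° passes through 180° before reaching -138.828°.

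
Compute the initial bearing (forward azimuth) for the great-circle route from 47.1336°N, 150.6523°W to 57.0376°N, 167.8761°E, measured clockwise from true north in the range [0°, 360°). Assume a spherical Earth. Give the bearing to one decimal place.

307.0°

Δλ = 167.8761 − -150.6523 = 318.5284°; wrapped into (−180°, 180°]: -41.4716°.
θ = atan2( sin Δλ · cos φ₂ , cos φ₁ · sin φ₂ − sin φ₁ · cos φ₂ · cos Δλ )
  = atan2(-0.36032, 0.27198) = -52.954° → normalised to [0°, 360°): 307.046°.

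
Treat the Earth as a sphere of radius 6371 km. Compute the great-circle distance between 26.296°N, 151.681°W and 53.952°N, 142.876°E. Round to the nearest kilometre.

Δλ = 142.876 − -151.681 = 294.557°; wrapped into (−180°, 180°]: -65.443°.
Δφ = 53.952 − 26.296 = 27.656°.
a = sin²(Δφ/2) + cos φ₁ · cos φ₂ · sin²(Δλ/2) = 0.211280.
c = 2·atan2(√a, √(1−a)) = 0.95521 rad → d = 6371·c ≈ 6085.63 km.

6086 km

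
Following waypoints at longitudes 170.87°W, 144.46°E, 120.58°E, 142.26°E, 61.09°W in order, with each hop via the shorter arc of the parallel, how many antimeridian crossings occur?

Leg 1: -170.87° → +144.46°, shortest Δλ = -44.67° (west) — crosses 180°.
Leg 2: +144.46° → +120.58°, shortest Δλ = -23.88° (west) — does not cross 180°.
Leg 3: +120.58° → +142.26°, shortest Δλ = 21.68° (east) — does not cross 180°.
Leg 4: +142.26° → -61.09°, shortest Δλ = 156.65° (east) — crosses 180°.
Total crossings: 2.

2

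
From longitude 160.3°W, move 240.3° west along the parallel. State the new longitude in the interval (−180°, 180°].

Start at -160.3°; shift −240.3° → -400.6°.
-400.6° lies outside (−180°, 180°]; add 360° → -40.6°.

40.6°W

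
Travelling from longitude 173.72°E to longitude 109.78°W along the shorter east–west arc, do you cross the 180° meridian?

Yes

Naïve |-109.78 − 173.72| = 283.5° > 180°, so the shorter arc goes the other way round — across 180°.
Signed shortest Δλ = ((-109.78 − 173.72 + 180) mod 360) − 180 = 76.5°.
Going east by 76.5° from +173.72° passes through 180° before reaching -109.78°.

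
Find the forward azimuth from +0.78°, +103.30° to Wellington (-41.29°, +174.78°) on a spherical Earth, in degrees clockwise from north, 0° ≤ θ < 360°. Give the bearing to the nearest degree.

Δλ = 174.78 − 103.30 = 71.48°.
θ = atan2( sin Δλ · cos φ₂ , cos φ₁ · sin φ₂ − sin φ₁ · cos φ₂ · cos Δλ )
  = atan2(0.71247, -0.66306) = 132.943° → normalised to [0°, 360°): 132.943°.

133°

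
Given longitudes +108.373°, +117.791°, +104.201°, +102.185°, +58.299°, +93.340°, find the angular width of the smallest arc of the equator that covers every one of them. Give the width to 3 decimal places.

59.492°

Sort the longitudes: +58.299°, +93.340°, +102.185°, +104.201°, +108.373°, +117.791°.
Eastward gaps between consecutive values (wrapping around): 35.041°, 8.845°, 2.016°, 4.172°, 9.418°, 300.508°.
Largest gap = 300.508° ⇒ minimal covering band is its complement: 360° − 300.508° = 59.492°.
Band runs from +58.299° eastward to +117.791°.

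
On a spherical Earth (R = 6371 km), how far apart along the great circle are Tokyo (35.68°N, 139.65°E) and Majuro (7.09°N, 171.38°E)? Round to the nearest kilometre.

Δλ = 171.38 − 139.65 = 31.73°.
Δφ = 7.09 − 35.68 = -28.59°.
a = sin²(Δφ/2) + cos φ₁ · cos φ₂ · sin²(Δλ/2) = 0.121206.
c = 2·atan2(√a, √(1−a)) = 0.71119 rad → d = 6371·c ≈ 4530.98 km.

4531 km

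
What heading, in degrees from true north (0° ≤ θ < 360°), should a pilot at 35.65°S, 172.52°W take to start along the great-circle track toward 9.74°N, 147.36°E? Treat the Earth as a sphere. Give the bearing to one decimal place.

312.2°

Δλ = 147.36 − -172.52 = 319.88°; wrapped into (−180°, 180°]: -40.12°.
θ = atan2( sin Δλ · cos φ₂ , cos φ₁ · sin φ₂ − sin φ₁ · cos φ₂ · cos Δλ )
  = atan2(-0.63510, 0.57674) = -47.757° → normalised to [0°, 360°): 312.243°.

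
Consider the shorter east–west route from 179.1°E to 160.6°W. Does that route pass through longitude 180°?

Yes

Naïve |-160.6 − 179.1| = 339.7° > 180°, so the shorter arc goes the other way round — across 180°.
Signed shortest Δλ = ((-160.6 − 179.1 + 180) mod 360) − 180 = 20.3°.
Going east by 20.3° from +179.1° passes through 180° before reaching -160.6°.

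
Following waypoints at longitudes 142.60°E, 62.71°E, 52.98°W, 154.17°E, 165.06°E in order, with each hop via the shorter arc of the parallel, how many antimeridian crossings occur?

Leg 1: +142.60° → +62.71°, shortest Δλ = -79.89° (west) — does not cross 180°.
Leg 2: +62.71° → -52.98°, shortest Δλ = -115.69° (west) — does not cross 180°.
Leg 3: -52.98° → +154.17°, shortest Δλ = -152.85° (west) — crosses 180°.
Leg 4: +154.17° → +165.06°, shortest Δλ = 10.89° (east) — does not cross 180°.
Total crossings: 1.

1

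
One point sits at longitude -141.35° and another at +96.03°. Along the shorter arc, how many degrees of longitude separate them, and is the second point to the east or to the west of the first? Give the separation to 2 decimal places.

122.62° west

Raw difference: 96.03 − -141.35 = 237.38°.
Normalise into (−180°, 180°]: 237.38° − 360° = -122.62°.
Negative ⇒ the second point lies to the west; separation 122.62°.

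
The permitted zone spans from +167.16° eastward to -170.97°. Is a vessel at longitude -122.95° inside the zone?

Band width going east from +167.16° to -170.97°: ((-170.97 − 167.16) mod 360) = 21.87°.
Offset of -122.95° east of the west edge: ((-122.95 − 167.16) mod 360) = 69.89°.
69.89° > 21.87° ⇒ outside.

No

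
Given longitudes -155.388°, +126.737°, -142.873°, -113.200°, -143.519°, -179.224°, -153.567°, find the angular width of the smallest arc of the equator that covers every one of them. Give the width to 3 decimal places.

Sort the longitudes: -179.224°, -155.388°, -153.567°, -143.519°, -142.873°, -113.200°, +126.737°.
Eastward gaps between consecutive values (wrapping around): 23.836°, 1.821°, 10.048°, 0.646°, 29.673°, 239.937°, 54.039°.
Largest gap = 239.937° ⇒ minimal covering band is its complement: 360° − 239.937° = 120.063°.
Band runs from +126.737° eastward to -113.200°, crossing the antimeridian.

120.063°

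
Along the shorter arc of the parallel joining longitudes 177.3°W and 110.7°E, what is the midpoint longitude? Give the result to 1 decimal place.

Signed shortest Δλ from -177.3° to +110.7° is -72.0°.
Midpoint longitude = -177.3° + (-72.0°)/2 = -177.3° − 36.0° = -213.3°.
Normalise into (−180°, 180°]: +146.7°.
(The naïve average (-177.3 + +110.7)/2 = -33.3° is on the wrong side of the globe.)

146.7°E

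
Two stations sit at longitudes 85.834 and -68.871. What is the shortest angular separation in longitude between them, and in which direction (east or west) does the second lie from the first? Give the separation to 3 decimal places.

Raw difference: -68.871 − 85.834 = -154.705°.
Normalise into (−180°, 180°]: -154.705° stays -154.705°.
Negative ⇒ the second point lies to the west; separation 154.705°.

154.705° west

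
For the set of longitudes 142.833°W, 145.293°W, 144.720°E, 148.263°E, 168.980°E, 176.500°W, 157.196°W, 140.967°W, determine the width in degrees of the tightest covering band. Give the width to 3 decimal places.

74.313°

Sort the longitudes: -176.500°, -157.196°, -145.293°, -142.833°, -140.967°, +144.720°, +148.263°, +168.980°.
Eastward gaps between consecutive values (wrapping around): 19.304°, 11.903°, 2.460°, 1.866°, 285.687°, 3.543°, 20.717°, 14.520°.
Largest gap = 285.687° ⇒ minimal covering band is its complement: 360° − 285.687° = 74.313°.
Band runs from +144.720° eastward to -140.967°, crossing the antimeridian.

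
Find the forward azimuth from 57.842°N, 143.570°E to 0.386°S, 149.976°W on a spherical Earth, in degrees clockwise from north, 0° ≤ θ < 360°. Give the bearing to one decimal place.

110.4°

Δλ = -149.976 − 143.570 = -293.546°; wrapped into (−180°, 180°]: 66.454°.
θ = atan2( sin Δλ · cos φ₂ , cos φ₁ · sin φ₂ − sin φ₁ · cos φ₂ · cos Δλ )
  = atan2(0.91672, -0.34178) = 110.447° → normalised to [0°, 360°): 110.447°.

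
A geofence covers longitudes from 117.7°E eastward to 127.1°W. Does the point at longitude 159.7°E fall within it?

Yes

Band width going east from +117.7° to -127.1°: ((-127.1 − 117.7) mod 360) = 115.2°.
Offset of +159.7° east of the west edge: ((159.7 − 117.7) mod 360) = 42.0°.
42.0° ≤ 115.2° ⇒ inside.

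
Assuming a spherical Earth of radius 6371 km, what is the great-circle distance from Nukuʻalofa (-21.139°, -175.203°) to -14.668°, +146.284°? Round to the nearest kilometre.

Δλ = 146.284 − -175.203 = 321.487°; wrapped into (−180°, 180°]: -38.513°.
Δφ = -14.668 − -21.139 = 6.471°.
a = sin²(Δφ/2) + cos φ₁ · cos φ₂ · sin²(Δλ/2) = 0.101327.
c = 2·atan2(√a, √(1−a)) = 0.64791 rad → d = 6371·c ≈ 4127.84 km.

4128 km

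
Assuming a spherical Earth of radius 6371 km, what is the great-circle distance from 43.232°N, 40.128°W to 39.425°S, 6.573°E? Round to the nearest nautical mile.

Δλ = 6.573 − -40.128 = 46.701°.
Δφ = -39.425 − 43.232 = -82.657°.
a = sin²(Δφ/2) + cos φ₁ · cos φ₂ · sin²(Δλ/2) = 0.524510.
c = 2·atan2(√a, √(1−a)) = 1.61984 rad → d = 6371·c ≈ 10319.97 km ≈ 5572.34 nmi.

5572 nmi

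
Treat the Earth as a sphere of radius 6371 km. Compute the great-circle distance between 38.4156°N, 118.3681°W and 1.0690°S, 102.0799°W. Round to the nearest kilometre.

4697 km

Δλ = -102.0799 − -118.3681 = 16.2882°.
Δφ = -1.0690 − 38.4156 = -39.4846°.
a = sin²(Δφ/2) + cos φ₁ · cos φ₂ · sin²(Δλ/2) = 0.129824.
c = 2·atan2(√a, √(1−a)) = 0.73720 rad → d = 6371·c ≈ 4696.71 km.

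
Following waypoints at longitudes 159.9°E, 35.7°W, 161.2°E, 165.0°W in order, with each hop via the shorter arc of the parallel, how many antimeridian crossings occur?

3

Leg 1: +159.9° → -35.7°, shortest Δλ = 164.4° (east) — crosses 180°.
Leg 2: -35.7° → +161.2°, shortest Δλ = -163.1° (west) — crosses 180°.
Leg 3: +161.2° → -165.0°, shortest Δλ = 33.8° (east) — crosses 180°.
Total crossings: 3.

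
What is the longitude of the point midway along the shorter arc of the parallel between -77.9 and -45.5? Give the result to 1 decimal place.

Signed shortest Δλ from -77.9° to -45.5° is +32.4°.
Midpoint longitude = -77.9° + (+32.4°)/2 = -77.9° + 16.2° = -61.7°.

-61.7°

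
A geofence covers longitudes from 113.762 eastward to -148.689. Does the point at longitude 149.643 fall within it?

Yes

Band width going east from +113.762° to -148.689°: ((-148.689 − 113.762) mod 360) = 97.549°.
Offset of +149.643° east of the west edge: ((149.643 − 113.762) mod 360) = 35.881°.
35.881° ≤ 97.549° ⇒ inside.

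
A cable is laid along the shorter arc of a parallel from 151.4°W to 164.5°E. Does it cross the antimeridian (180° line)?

Naïve |164.5 − -151.4| = 315.9° > 180°, so the shorter arc goes the other way round — across 180°.
Signed shortest Δλ = ((164.5 − -151.4 + 180) mod 360) − 180 = -44.1°.
Going west by 44.1° from -151.4° passes through 180° before reaching +164.5°.

Yes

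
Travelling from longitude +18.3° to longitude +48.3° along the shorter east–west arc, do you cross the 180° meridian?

Signed shortest Δλ = ((48.3 − 18.3 + 180) mod 360) − 180 = 30.0°.
Going east by 30.0° from +18.3° reaches +48.3° without touching 180°.

No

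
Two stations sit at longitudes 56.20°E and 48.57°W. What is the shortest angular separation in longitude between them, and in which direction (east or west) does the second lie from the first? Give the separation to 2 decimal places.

Raw difference: -48.57 − 56.20 = -104.77°.
Normalise into (−180°, 180°]: -104.77° stays -104.77°.
Negative ⇒ the second point lies to the west; separation 104.77°.

104.77° west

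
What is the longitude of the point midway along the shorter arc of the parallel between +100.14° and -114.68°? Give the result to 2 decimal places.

Signed shortest Δλ from +100.14° to -114.68° is +145.18°.
Midpoint longitude = +100.14° + (+145.18°)/2 = +100.14° + 72.59° = +172.73°.
(The naïve average (+100.14 + -114.68)/2 = -7.27° is on the wrong side of the globe.)

+172.73°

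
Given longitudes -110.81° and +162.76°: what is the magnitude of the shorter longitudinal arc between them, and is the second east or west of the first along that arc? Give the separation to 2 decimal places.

Raw difference: 162.76 − -110.81 = 273.57°.
Normalise into (−180°, 180°]: 273.57° − 360° = -86.43°.
Negative ⇒ the second point lies to the west; separation 86.43°.

86.43° west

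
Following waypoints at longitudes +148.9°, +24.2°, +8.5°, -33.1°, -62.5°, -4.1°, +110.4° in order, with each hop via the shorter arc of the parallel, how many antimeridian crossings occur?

Leg 1: +148.9° → +24.2°, shortest Δλ = -124.7° (west) — does not cross 180°.
Leg 2: +24.2° → +8.5°, shortest Δλ = -15.7° (west) — does not cross 180°.
Leg 3: +8.5° → -33.1°, shortest Δλ = -41.6° (west) — does not cross 180°.
Leg 4: -33.1° → -62.5°, shortest Δλ = -29.4° (west) — does not cross 180°.
Leg 5: -62.5° → -4.1°, shortest Δλ = 58.4° (east) — does not cross 180°.
Leg 6: -4.1° → +110.4°, shortest Δλ = 114.5° (east) — does not cross 180°.
Total crossings: 0.

0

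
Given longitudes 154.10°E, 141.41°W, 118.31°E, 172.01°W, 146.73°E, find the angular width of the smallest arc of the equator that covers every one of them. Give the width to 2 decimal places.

Sort the longitudes: -172.01°, -141.41°, +118.31°, +146.73°, +154.10°.
Eastward gaps between consecutive values (wrapping around): 30.60°, 259.72°, 28.42°, 7.37°, 33.89°.
Largest gap = 259.72° ⇒ minimal covering band is its complement: 360° − 259.72° = 100.28°.
Band runs from +118.31° eastward to -141.41°, crossing the antimeridian.

100.28°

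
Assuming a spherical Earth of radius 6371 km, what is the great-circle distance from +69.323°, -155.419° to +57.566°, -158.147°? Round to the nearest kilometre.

1314 km

Δλ = -158.147 − -155.419 = -2.728°.
Δφ = 57.566 − 69.323 = -11.757°.
a = sin²(Δφ/2) + cos φ₁ · cos φ₂ · sin²(Δλ/2) = 0.010597.
c = 2·atan2(√a, √(1−a)) = 0.20625 rad → d = 6371·c ≈ 1314.01 km.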